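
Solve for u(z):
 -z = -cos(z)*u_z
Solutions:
 u(z) = C1 + Integral(z/cos(z), z)


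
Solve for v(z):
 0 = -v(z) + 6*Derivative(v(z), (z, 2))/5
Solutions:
 v(z) = C1*exp(-sqrt(30)*z/6) + C2*exp(sqrt(30)*z/6)


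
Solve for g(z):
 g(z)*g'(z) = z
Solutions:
 g(z) = -sqrt(C1 + z^2)
 g(z) = sqrt(C1 + z^2)


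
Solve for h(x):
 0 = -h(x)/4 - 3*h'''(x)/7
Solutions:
 h(x) = C3*exp(x*(-126^(1/3) + 3*14^(1/3)*3^(2/3))/24)*sin(14^(1/3)*3^(1/6)*x/4) + C4*exp(x*(-126^(1/3) + 3*14^(1/3)*3^(2/3))/24)*cos(14^(1/3)*3^(1/6)*x/4) + C5*exp(-x*(126^(1/3) + 3*14^(1/3)*3^(2/3))/24) + (C1*sin(14^(1/3)*3^(1/6)*x/4) + C2*cos(14^(1/3)*3^(1/6)*x/4))*exp(126^(1/3)*x/12)


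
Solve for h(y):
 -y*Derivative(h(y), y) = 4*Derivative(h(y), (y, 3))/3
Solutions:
 h(y) = C1 + Integral(C2*airyai(-6^(1/3)*y/2) + C3*airybi(-6^(1/3)*y/2), y)


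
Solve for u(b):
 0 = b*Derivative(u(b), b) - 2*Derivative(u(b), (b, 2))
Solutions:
 u(b) = C1 + C2*erfi(b/2)


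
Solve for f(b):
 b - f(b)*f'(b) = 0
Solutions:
 f(b) = -sqrt(C1 + b^2)
 f(b) = sqrt(C1 + b^2)


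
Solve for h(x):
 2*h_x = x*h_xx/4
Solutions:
 h(x) = C1 + C2*x^9


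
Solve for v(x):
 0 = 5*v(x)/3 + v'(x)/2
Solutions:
 v(x) = C1*exp(-10*x/3)


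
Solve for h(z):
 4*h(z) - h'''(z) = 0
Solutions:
 h(z) = C3*exp(2^(2/3)*z) + (C1*sin(2^(2/3)*sqrt(3)*z/2) + C2*cos(2^(2/3)*sqrt(3)*z/2))*exp(-2^(2/3)*z/2)


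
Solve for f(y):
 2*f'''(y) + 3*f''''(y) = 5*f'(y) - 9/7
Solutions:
 f(y) = C1 + C4*exp(y) + 9*y/35 + (C2*sin(sqrt(35)*y/6) + C3*cos(sqrt(35)*y/6))*exp(-5*y/6)


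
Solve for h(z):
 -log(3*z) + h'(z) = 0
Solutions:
 h(z) = C1 + z*log(z) - z + z*log(3)


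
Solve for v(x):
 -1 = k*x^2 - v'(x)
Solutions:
 v(x) = C1 + k*x^3/3 + x


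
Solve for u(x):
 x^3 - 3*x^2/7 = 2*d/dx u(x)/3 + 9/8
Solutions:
 u(x) = C1 + 3*x^4/8 - 3*x^3/14 - 27*x/16


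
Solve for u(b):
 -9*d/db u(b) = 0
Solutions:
 u(b) = C1


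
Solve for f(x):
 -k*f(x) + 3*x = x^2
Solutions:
 f(x) = x*(3 - x)/k


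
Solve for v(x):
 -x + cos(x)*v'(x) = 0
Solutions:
 v(x) = C1 + Integral(x/cos(x), x)


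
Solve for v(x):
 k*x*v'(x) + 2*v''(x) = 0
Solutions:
 v(x) = Piecewise((-sqrt(pi)*C1*erf(sqrt(k)*x/2)/sqrt(k) - C2, (k > 0) | (k < 0)), (-C1*x - C2, True))


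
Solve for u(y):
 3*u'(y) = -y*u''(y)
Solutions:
 u(y) = C1 + C2/y^2


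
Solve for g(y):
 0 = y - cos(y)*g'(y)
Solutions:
 g(y) = C1 + Integral(y/cos(y), y)


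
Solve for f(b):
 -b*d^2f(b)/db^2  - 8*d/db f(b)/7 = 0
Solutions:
 f(b) = C1 + C2/b^(1/7)


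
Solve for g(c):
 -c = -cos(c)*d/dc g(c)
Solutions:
 g(c) = C1 + Integral(c/cos(c), c)


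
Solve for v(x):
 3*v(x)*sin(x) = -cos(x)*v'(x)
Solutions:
 v(x) = C1*cos(x)^3


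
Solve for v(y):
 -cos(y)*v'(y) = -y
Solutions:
 v(y) = C1 + Integral(y/cos(y), y)


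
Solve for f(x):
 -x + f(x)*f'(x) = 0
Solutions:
 f(x) = -sqrt(C1 + x^2)
 f(x) = sqrt(C1 + x^2)


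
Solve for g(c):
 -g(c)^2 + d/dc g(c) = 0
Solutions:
 g(c) = -1/(C1 + c)


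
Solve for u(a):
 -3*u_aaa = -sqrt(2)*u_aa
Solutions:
 u(a) = C1 + C2*a + C3*exp(sqrt(2)*a/3)


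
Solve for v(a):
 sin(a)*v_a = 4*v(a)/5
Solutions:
 v(a) = C1*(cos(a) - 1)^(2/5)/(cos(a) + 1)^(2/5)


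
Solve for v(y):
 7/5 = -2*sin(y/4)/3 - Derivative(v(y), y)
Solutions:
 v(y) = C1 - 7*y/5 + 8*cos(y/4)/3


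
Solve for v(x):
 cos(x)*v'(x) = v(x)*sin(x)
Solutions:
 v(x) = C1/cos(x)


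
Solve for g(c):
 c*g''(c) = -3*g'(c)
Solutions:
 g(c) = C1 + C2/c^2


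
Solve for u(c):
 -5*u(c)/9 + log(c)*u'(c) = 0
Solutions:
 u(c) = C1*exp(5*li(c)/9)


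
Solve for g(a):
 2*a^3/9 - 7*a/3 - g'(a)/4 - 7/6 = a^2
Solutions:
 g(a) = C1 + 2*a^4/9 - 4*a^3/3 - 14*a^2/3 - 14*a/3


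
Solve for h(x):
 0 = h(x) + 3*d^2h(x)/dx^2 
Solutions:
 h(x) = C1*sin(sqrt(3)*x/3) + C2*cos(sqrt(3)*x/3)


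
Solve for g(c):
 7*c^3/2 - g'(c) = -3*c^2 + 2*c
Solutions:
 g(c) = C1 + 7*c^4/8 + c^3 - c^2


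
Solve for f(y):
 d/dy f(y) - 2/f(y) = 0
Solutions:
 f(y) = -sqrt(C1 + 4*y)
 f(y) = sqrt(C1 + 4*y)


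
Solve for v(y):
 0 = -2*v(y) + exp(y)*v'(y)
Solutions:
 v(y) = C1*exp(-2*exp(-y))


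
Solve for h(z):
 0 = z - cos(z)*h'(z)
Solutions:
 h(z) = C1 + Integral(z/cos(z), z)


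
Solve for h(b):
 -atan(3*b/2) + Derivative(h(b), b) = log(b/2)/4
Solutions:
 h(b) = C1 + b*log(b)/4 + b*atan(3*b/2) - b/4 - b*log(2)/4 - log(9*b^2 + 4)/3


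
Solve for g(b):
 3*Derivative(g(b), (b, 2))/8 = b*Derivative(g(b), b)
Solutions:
 g(b) = C1 + C2*erfi(2*sqrt(3)*b/3)


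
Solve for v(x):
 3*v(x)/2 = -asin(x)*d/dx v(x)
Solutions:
 v(x) = C1*exp(-3*Integral(1/asin(x), x)/2)


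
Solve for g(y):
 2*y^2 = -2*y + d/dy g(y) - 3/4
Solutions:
 g(y) = C1 + 2*y^3/3 + y^2 + 3*y/4


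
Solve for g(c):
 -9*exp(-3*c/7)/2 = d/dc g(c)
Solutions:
 g(c) = C1 + 21*exp(-3*c/7)/2


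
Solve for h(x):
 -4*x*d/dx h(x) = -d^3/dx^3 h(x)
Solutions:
 h(x) = C1 + Integral(C2*airyai(2^(2/3)*x) + C3*airybi(2^(2/3)*x), x)


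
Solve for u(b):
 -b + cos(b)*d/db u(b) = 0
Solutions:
 u(b) = C1 + Integral(b/cos(b), b)


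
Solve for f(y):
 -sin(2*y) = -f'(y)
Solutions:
 f(y) = C1 - cos(2*y)/2


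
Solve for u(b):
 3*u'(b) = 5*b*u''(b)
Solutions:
 u(b) = C1 + C2*b^(8/5)


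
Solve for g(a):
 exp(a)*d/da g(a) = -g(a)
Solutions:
 g(a) = C1*exp(exp(-a))


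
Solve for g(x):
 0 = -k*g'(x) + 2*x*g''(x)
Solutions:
 g(x) = C1 + x^(re(k)/2 + 1)*(C2*sin(log(x)*Abs(im(k))/2) + C3*cos(log(x)*im(k)/2))


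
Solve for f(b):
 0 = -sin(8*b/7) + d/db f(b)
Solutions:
 f(b) = C1 - 7*cos(8*b/7)/8


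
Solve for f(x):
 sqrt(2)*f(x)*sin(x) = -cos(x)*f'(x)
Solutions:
 f(x) = C1*cos(x)^(sqrt(2))


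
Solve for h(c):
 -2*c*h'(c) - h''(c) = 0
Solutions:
 h(c) = C1 + C2*erf(c)


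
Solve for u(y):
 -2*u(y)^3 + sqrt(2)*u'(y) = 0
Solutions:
 u(y) = -sqrt(2)*sqrt(-1/(C1 + sqrt(2)*y))/2
 u(y) = sqrt(2)*sqrt(-1/(C1 + sqrt(2)*y))/2


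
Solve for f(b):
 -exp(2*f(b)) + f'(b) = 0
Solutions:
 f(b) = log(-sqrt(-1/(C1 + b))) - log(2)/2
 f(b) = log(-1/(C1 + b))/2 - log(2)/2


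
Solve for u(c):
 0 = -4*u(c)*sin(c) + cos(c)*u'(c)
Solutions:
 u(c) = C1/cos(c)^4


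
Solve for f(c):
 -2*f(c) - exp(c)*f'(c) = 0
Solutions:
 f(c) = C1*exp(2*exp(-c))


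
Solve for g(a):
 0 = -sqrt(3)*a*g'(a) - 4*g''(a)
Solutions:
 g(a) = C1 + C2*erf(sqrt(2)*3^(1/4)*a/4)


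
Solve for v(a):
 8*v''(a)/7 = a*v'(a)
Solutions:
 v(a) = C1 + C2*erfi(sqrt(7)*a/4)


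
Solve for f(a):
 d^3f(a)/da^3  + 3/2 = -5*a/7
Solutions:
 f(a) = C1 + C2*a + C3*a^2 - 5*a^4/168 - a^3/4


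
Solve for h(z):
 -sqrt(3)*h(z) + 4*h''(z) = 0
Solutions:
 h(z) = C1*exp(-3^(1/4)*z/2) + C2*exp(3^(1/4)*z/2)


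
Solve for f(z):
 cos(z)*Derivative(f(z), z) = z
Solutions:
 f(z) = C1 + Integral(z/cos(z), z)


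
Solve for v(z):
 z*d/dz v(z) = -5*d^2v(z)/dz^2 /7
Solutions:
 v(z) = C1 + C2*erf(sqrt(70)*z/10)


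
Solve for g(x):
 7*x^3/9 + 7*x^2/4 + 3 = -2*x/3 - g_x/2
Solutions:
 g(x) = C1 - 7*x^4/18 - 7*x^3/6 - 2*x^2/3 - 6*x


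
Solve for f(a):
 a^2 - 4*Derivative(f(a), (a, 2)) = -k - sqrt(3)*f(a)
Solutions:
 f(a) = C1*exp(-3^(1/4)*a/2) + C2*exp(3^(1/4)*a/2) - sqrt(3)*a^2/3 - sqrt(3)*k/3 - 8/3


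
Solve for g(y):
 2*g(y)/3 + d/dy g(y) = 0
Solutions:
 g(y) = C1*exp(-2*y/3)


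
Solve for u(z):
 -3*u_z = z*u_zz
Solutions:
 u(z) = C1 + C2/z^2


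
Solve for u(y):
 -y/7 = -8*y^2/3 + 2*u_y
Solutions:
 u(y) = C1 + 4*y^3/9 - y^2/28


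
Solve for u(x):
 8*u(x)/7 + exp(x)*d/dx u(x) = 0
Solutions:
 u(x) = C1*exp(8*exp(-x)/7)


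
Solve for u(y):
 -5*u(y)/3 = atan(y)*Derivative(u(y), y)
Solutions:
 u(y) = C1*exp(-5*Integral(1/atan(y), y)/3)


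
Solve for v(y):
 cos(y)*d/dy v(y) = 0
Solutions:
 v(y) = C1


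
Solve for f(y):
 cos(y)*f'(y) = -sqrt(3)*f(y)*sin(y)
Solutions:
 f(y) = C1*cos(y)^(sqrt(3))


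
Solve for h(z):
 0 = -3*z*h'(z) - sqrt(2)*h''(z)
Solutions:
 h(z) = C1 + C2*erf(2^(1/4)*sqrt(3)*z/2)


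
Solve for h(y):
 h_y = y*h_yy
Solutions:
 h(y) = C1 + C2*y^2


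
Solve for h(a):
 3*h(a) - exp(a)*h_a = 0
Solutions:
 h(a) = C1*exp(-3*exp(-a))


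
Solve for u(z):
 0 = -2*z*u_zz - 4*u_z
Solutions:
 u(z) = C1 + C2/z


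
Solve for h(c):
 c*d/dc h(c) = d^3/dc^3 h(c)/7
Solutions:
 h(c) = C1 + Integral(C2*airyai(7^(1/3)*c) + C3*airybi(7^(1/3)*c), c)


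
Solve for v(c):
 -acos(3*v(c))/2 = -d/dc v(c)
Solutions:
 Integral(1/acos(3*_y), (_y, v(c))) = C1 + c/2


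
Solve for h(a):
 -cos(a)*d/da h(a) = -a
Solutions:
 h(a) = C1 + Integral(a/cos(a), a)


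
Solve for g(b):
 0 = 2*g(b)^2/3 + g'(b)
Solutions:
 g(b) = 3/(C1 + 2*b)


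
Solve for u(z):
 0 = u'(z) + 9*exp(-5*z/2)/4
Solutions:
 u(z) = C1 + 9*exp(-5*z/2)/10


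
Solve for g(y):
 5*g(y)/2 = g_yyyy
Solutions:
 g(y) = C1*exp(-2^(3/4)*5^(1/4)*y/2) + C2*exp(2^(3/4)*5^(1/4)*y/2) + C3*sin(2^(3/4)*5^(1/4)*y/2) + C4*cos(2^(3/4)*5^(1/4)*y/2)


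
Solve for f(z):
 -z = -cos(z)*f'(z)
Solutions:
 f(z) = C1 + Integral(z/cos(z), z)


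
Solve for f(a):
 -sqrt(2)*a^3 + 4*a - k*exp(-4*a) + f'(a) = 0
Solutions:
 f(a) = C1 + sqrt(2)*a^4/4 - 2*a^2 - k*exp(-4*a)/4


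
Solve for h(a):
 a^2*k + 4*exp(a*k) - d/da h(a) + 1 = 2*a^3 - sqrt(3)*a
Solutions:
 h(a) = C1 - a^4/2 + a^3*k/3 + sqrt(3)*a^2/2 + a + 4*exp(a*k)/k


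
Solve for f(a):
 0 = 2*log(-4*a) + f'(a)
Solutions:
 f(a) = C1 - 2*a*log(-a) + 2*a*(1 - 2*log(2))


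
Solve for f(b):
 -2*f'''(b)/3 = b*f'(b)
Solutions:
 f(b) = C1 + Integral(C2*airyai(-2^(2/3)*3^(1/3)*b/2) + C3*airybi(-2^(2/3)*3^(1/3)*b/2), b)


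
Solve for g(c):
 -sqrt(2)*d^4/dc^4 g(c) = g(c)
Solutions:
 g(c) = (C1*sin(2^(3/8)*c/2) + C2*cos(2^(3/8)*c/2))*exp(-2^(3/8)*c/2) + (C3*sin(2^(3/8)*c/2) + C4*cos(2^(3/8)*c/2))*exp(2^(3/8)*c/2)


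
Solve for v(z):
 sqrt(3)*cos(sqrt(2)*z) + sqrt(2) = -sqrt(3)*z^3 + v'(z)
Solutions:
 v(z) = C1 + sqrt(3)*z^4/4 + sqrt(2)*z + sqrt(6)*sin(sqrt(2)*z)/2


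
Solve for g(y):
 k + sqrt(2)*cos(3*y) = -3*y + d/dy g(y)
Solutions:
 g(y) = C1 + k*y + 3*y^2/2 + sqrt(2)*sin(3*y)/3


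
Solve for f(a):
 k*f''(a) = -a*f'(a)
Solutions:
 f(a) = C1 + C2*sqrt(k)*erf(sqrt(2)*a*sqrt(1/k)/2)


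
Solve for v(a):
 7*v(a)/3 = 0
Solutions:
 v(a) = 0


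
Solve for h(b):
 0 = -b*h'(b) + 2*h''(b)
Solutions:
 h(b) = C1 + C2*erfi(b/2)


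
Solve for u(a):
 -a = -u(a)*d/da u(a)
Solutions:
 u(a) = -sqrt(C1 + a^2)
 u(a) = sqrt(C1 + a^2)


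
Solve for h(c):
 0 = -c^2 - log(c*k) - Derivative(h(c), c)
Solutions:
 h(c) = C1 - c^3/3 - c*log(c*k) + c


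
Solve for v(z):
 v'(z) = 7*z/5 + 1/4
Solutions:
 v(z) = C1 + 7*z^2/10 + z/4


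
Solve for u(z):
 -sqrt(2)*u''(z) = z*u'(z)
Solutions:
 u(z) = C1 + C2*erf(2^(1/4)*z/2)


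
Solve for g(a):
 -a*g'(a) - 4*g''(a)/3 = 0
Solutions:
 g(a) = C1 + C2*erf(sqrt(6)*a/4)


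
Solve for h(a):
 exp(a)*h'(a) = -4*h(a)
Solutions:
 h(a) = C1*exp(4*exp(-a))


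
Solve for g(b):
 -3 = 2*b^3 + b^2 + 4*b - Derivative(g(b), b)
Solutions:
 g(b) = C1 + b^4/2 + b^3/3 + 2*b^2 + 3*b


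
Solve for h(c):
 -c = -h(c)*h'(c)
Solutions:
 h(c) = -sqrt(C1 + c^2)
 h(c) = sqrt(C1 + c^2)


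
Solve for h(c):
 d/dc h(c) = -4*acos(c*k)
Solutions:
 h(c) = C1 - 4*Piecewise((c*acos(c*k) - sqrt(-c^2*k^2 + 1)/k, Ne(k, 0)), (pi*c/2, True))


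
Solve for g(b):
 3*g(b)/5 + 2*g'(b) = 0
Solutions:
 g(b) = C1*exp(-3*b/10)


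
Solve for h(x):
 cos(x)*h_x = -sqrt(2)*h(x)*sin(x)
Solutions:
 h(x) = C1*cos(x)^(sqrt(2))


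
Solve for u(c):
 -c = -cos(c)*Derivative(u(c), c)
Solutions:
 u(c) = C1 + Integral(c/cos(c), c)


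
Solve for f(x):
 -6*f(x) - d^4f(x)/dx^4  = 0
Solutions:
 f(x) = (C1*sin(2^(3/4)*3^(1/4)*x/2) + C2*cos(2^(3/4)*3^(1/4)*x/2))*exp(-2^(3/4)*3^(1/4)*x/2) + (C3*sin(2^(3/4)*3^(1/4)*x/2) + C4*cos(2^(3/4)*3^(1/4)*x/2))*exp(2^(3/4)*3^(1/4)*x/2)


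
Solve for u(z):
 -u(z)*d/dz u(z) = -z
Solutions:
 u(z) = -sqrt(C1 + z^2)
 u(z) = sqrt(C1 + z^2)


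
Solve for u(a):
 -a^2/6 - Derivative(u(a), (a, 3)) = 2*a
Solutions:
 u(a) = C1 + C2*a + C3*a^2 - a^5/360 - a^4/12


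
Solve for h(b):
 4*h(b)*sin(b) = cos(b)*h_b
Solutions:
 h(b) = C1/cos(b)^4


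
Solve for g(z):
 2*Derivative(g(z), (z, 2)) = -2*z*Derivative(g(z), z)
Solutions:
 g(z) = C1 + C2*erf(sqrt(2)*z/2)


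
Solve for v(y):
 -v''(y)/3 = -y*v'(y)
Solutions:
 v(y) = C1 + C2*erfi(sqrt(6)*y/2)


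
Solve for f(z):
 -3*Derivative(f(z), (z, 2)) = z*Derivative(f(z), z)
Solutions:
 f(z) = C1 + C2*erf(sqrt(6)*z/6)


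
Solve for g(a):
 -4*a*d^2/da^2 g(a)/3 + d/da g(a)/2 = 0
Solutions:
 g(a) = C1 + C2*a^(11/8)


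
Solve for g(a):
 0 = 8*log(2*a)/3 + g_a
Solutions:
 g(a) = C1 - 8*a*log(a)/3 - 8*a*log(2)/3 + 8*a/3


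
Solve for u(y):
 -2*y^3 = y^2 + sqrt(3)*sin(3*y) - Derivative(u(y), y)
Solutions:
 u(y) = C1 + y^4/2 + y^3/3 - sqrt(3)*cos(3*y)/3


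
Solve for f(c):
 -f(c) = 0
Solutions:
 f(c) = 0


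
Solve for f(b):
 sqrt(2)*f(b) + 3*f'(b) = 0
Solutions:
 f(b) = C1*exp(-sqrt(2)*b/3)


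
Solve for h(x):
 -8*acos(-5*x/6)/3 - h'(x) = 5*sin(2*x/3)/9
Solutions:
 h(x) = C1 - 8*x*acos(-5*x/6)/3 - 8*sqrt(36 - 25*x^2)/15 + 5*cos(2*x/3)/6


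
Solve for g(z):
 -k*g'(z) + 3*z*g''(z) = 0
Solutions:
 g(z) = C1 + z^(re(k)/3 + 1)*(C2*sin(log(z)*Abs(im(k))/3) + C3*cos(log(z)*im(k)/3))


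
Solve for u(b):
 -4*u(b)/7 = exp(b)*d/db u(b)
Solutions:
 u(b) = C1*exp(4*exp(-b)/7)


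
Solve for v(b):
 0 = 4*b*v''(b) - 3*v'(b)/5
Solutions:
 v(b) = C1 + C2*b^(23/20)


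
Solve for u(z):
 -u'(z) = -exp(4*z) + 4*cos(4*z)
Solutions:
 u(z) = C1 + exp(4*z)/4 - sin(4*z)


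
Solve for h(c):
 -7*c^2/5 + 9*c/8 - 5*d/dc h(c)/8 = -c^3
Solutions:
 h(c) = C1 + 2*c^4/5 - 56*c^3/75 + 9*c^2/10


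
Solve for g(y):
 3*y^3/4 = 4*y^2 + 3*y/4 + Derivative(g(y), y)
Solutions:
 g(y) = C1 + 3*y^4/16 - 4*y^3/3 - 3*y^2/8


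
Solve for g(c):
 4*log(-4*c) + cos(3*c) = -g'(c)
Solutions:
 g(c) = C1 - 4*c*log(-c) - 8*c*log(2) + 4*c - sin(3*c)/3


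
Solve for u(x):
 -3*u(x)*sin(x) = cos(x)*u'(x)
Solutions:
 u(x) = C1*cos(x)^3


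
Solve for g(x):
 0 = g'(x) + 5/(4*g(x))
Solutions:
 g(x) = -sqrt(C1 - 10*x)/2
 g(x) = sqrt(C1 - 10*x)/2


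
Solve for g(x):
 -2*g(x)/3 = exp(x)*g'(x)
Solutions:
 g(x) = C1*exp(2*exp(-x)/3)


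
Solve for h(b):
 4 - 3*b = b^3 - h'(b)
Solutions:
 h(b) = C1 + b^4/4 + 3*b^2/2 - 4*b


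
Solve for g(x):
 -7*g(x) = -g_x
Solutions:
 g(x) = C1*exp(7*x)


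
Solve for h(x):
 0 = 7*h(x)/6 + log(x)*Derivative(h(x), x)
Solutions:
 h(x) = C1*exp(-7*li(x)/6)


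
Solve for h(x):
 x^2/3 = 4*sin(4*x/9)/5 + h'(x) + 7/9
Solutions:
 h(x) = C1 + x^3/9 - 7*x/9 + 9*cos(4*x/9)/5


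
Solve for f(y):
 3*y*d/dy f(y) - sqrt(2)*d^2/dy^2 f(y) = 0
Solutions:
 f(y) = C1 + C2*erfi(2^(1/4)*sqrt(3)*y/2)


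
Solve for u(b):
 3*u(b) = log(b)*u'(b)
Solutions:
 u(b) = C1*exp(3*li(b))


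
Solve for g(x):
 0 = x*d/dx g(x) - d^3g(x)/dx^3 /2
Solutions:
 g(x) = C1 + Integral(C2*airyai(2^(1/3)*x) + C3*airybi(2^(1/3)*x), x)


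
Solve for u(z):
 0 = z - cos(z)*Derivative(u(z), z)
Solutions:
 u(z) = C1 + Integral(z/cos(z), z)


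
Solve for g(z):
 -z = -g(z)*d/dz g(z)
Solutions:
 g(z) = -sqrt(C1 + z^2)
 g(z) = sqrt(C1 + z^2)


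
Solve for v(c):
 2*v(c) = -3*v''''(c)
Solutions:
 v(c) = (C1*sin(6^(3/4)*c/6) + C2*cos(6^(3/4)*c/6))*exp(-6^(3/4)*c/6) + (C3*sin(6^(3/4)*c/6) + C4*cos(6^(3/4)*c/6))*exp(6^(3/4)*c/6)


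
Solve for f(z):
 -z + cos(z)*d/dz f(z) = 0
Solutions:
 f(z) = C1 + Integral(z/cos(z), z)


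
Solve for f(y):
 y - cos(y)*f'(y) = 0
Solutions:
 f(y) = C1 + Integral(y/cos(y), y)


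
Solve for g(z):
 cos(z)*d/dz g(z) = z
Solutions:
 g(z) = C1 + Integral(z/cos(z), z)


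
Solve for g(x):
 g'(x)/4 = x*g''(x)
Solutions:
 g(x) = C1 + C2*x^(5/4)


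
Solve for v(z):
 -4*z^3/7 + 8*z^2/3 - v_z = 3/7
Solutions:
 v(z) = C1 - z^4/7 + 8*z^3/9 - 3*z/7


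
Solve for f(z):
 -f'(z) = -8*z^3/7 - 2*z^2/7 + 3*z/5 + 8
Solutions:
 f(z) = C1 + 2*z^4/7 + 2*z^3/21 - 3*z^2/10 - 8*z


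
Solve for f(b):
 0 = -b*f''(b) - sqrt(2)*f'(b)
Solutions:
 f(b) = C1 + C2*b^(1 - sqrt(2))


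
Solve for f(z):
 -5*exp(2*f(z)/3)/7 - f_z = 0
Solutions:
 f(z) = 3*log(-sqrt(-1/(C1 - 5*z))) - 3*log(2) + 3*log(42)/2
 f(z) = 3*log(-1/(C1 - 5*z))/2 - 3*log(2) + 3*log(42)/2


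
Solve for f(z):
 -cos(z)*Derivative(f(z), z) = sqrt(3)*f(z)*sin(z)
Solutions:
 f(z) = C1*cos(z)^(sqrt(3))


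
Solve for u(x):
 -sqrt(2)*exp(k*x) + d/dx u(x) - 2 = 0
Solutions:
 u(x) = C1 + 2*x + sqrt(2)*exp(k*x)/k


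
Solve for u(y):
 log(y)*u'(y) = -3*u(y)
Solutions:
 u(y) = C1*exp(-3*li(y))


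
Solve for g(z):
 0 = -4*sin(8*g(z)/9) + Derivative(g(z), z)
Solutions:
 -4*z + 9*log(cos(8*g(z)/9) - 1)/16 - 9*log(cos(8*g(z)/9) + 1)/16 = C1


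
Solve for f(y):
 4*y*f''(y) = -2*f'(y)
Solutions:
 f(y) = C1 + C2*sqrt(y)


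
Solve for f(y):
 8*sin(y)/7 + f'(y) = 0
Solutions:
 f(y) = C1 + 8*cos(y)/7


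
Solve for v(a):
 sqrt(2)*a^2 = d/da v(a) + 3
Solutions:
 v(a) = C1 + sqrt(2)*a^3/3 - 3*a


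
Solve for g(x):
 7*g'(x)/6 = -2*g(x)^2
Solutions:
 g(x) = 7/(C1 + 12*x)


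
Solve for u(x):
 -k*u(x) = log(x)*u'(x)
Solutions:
 u(x) = C1*exp(-k*li(x))


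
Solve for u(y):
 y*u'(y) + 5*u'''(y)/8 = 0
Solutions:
 u(y) = C1 + Integral(C2*airyai(-2*5^(2/3)*y/5) + C3*airybi(-2*5^(2/3)*y/5), y)


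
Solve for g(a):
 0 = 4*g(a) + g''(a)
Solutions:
 g(a) = C1*sin(2*a) + C2*cos(2*a)


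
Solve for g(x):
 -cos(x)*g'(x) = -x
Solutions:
 g(x) = C1 + Integral(x/cos(x), x)


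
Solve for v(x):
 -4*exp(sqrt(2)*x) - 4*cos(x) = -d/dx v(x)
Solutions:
 v(x) = C1 + 2*sqrt(2)*exp(sqrt(2)*x) + 4*sin(x)


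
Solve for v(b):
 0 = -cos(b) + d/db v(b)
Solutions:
 v(b) = C1 + sin(b)


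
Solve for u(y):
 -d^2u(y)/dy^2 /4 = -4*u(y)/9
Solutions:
 u(y) = C1*exp(-4*y/3) + C2*exp(4*y/3)


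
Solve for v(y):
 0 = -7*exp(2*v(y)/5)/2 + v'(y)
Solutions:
 v(y) = 5*log(-sqrt(-1/(C1 + 7*y))) + 5*log(5)/2
 v(y) = 5*log(-1/(C1 + 7*y))/2 + 5*log(5)/2


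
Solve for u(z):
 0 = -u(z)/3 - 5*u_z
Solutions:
 u(z) = C1*exp(-z/15)


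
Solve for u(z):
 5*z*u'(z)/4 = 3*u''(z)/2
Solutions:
 u(z) = C1 + C2*erfi(sqrt(15)*z/6)


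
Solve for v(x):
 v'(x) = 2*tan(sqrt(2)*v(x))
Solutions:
 v(x) = sqrt(2)*(pi - asin(C1*exp(2*sqrt(2)*x)))/2
 v(x) = sqrt(2)*asin(C1*exp(2*sqrt(2)*x))/2


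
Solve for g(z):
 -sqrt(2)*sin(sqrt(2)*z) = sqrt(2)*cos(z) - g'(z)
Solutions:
 g(z) = C1 + sqrt(2)*sin(z) - cos(sqrt(2)*z)


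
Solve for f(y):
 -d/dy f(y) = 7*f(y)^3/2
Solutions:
 f(y) = -sqrt(-1/(C1 - 7*y))
 f(y) = sqrt(-1/(C1 - 7*y))


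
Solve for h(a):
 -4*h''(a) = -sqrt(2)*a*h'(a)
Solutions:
 h(a) = C1 + C2*erfi(2^(3/4)*a/4)


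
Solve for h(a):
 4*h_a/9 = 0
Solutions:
 h(a) = C1


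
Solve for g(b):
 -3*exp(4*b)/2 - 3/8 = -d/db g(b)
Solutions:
 g(b) = C1 + 3*b/8 + 3*exp(4*b)/8


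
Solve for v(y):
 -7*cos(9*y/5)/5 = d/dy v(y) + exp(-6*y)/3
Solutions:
 v(y) = C1 - 7*sin(9*y/5)/9 + exp(-6*y)/18


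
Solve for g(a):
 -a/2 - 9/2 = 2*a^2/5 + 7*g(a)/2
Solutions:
 g(a) = -4*a^2/35 - a/7 - 9/7


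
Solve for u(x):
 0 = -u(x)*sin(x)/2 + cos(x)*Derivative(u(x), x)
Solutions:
 u(x) = C1/sqrt(cos(x))


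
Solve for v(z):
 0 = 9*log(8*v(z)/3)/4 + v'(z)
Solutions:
 4*Integral(1/(log(_y) - log(3) + 3*log(2)), (_y, v(z)))/9 = C1 - z


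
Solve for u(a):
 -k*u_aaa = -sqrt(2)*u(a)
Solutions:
 u(a) = C1*exp(2^(1/6)*a*(1/k)^(1/3)) + C2*exp(2^(1/6)*a*(-1 + sqrt(3)*I)*(1/k)^(1/3)/2) + C3*exp(-2^(1/6)*a*(1 + sqrt(3)*I)*(1/k)^(1/3)/2)


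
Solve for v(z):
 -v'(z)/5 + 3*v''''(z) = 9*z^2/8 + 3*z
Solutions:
 v(z) = C1 + C4*exp(15^(2/3)*z/15) - 15*z^3/8 - 15*z^2/2 + (C2*sin(3^(1/6)*5^(2/3)*z/10) + C3*cos(3^(1/6)*5^(2/3)*z/10))*exp(-15^(2/3)*z/30)


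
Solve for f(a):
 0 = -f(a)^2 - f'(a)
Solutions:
 f(a) = 1/(C1 + a)


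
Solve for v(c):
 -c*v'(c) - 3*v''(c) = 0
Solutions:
 v(c) = C1 + C2*erf(sqrt(6)*c/6)


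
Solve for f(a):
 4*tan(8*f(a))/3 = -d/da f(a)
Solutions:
 f(a) = -asin(C1*exp(-32*a/3))/8 + pi/8
 f(a) = asin(C1*exp(-32*a/3))/8


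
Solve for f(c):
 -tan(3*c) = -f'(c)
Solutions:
 f(c) = C1 - log(cos(3*c))/3


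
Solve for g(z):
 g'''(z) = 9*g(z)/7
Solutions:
 g(z) = C3*exp(21^(2/3)*z/7) + (C1*sin(3*3^(1/6)*7^(2/3)*z/14) + C2*cos(3*3^(1/6)*7^(2/3)*z/14))*exp(-21^(2/3)*z/14)


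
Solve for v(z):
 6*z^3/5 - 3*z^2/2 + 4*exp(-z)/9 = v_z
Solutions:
 v(z) = C1 + 3*z^4/10 - z^3/2 - 4*exp(-z)/9


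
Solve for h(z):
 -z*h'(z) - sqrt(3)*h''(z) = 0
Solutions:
 h(z) = C1 + C2*erf(sqrt(2)*3^(3/4)*z/6)


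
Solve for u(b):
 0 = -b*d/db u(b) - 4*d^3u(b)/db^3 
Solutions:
 u(b) = C1 + Integral(C2*airyai(-2^(1/3)*b/2) + C3*airybi(-2^(1/3)*b/2), b)


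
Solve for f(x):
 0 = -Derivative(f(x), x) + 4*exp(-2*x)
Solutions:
 f(x) = C1 - 2*exp(-2*x)


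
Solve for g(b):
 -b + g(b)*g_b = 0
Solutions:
 g(b) = -sqrt(C1 + b^2)
 g(b) = sqrt(C1 + b^2)


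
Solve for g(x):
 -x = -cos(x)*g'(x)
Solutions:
 g(x) = C1 + Integral(x/cos(x), x)


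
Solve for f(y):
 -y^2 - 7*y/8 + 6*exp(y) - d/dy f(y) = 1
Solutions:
 f(y) = C1 - y^3/3 - 7*y^2/16 - y + 6*exp(y)


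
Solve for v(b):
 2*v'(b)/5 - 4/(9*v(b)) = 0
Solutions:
 v(b) = -sqrt(C1 + 20*b)/3
 v(b) = sqrt(C1 + 20*b)/3


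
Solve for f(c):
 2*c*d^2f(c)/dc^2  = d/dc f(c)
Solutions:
 f(c) = C1 + C2*c^(3/2)


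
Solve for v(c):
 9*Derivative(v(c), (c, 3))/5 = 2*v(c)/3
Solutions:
 v(c) = C3*exp(10^(1/3)*c/3) + (C1*sin(10^(1/3)*sqrt(3)*c/6) + C2*cos(10^(1/3)*sqrt(3)*c/6))*exp(-10^(1/3)*c/6)


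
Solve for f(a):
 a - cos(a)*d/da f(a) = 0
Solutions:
 f(a) = C1 + Integral(a/cos(a), a)


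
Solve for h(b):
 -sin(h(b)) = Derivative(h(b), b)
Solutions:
 h(b) = -acos((-C1 - exp(2*b))/(C1 - exp(2*b))) + 2*pi
 h(b) = acos((-C1 - exp(2*b))/(C1 - exp(2*b)))


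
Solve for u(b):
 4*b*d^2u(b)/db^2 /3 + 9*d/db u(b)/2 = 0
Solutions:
 u(b) = C1 + C2/b^(19/8)


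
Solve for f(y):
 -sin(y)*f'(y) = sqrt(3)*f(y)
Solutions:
 f(y) = C1*(cos(y) + 1)^(sqrt(3)/2)/(cos(y) - 1)^(sqrt(3)/2)


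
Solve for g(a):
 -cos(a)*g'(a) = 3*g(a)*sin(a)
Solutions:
 g(a) = C1*cos(a)^3


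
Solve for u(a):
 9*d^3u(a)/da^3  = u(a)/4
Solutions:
 u(a) = C3*exp(6^(1/3)*a/6) + (C1*sin(2^(1/3)*3^(5/6)*a/12) + C2*cos(2^(1/3)*3^(5/6)*a/12))*exp(-6^(1/3)*a/12)


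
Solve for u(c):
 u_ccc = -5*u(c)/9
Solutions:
 u(c) = C3*exp(-15^(1/3)*c/3) + (C1*sin(3^(5/6)*5^(1/3)*c/6) + C2*cos(3^(5/6)*5^(1/3)*c/6))*exp(15^(1/3)*c/6)


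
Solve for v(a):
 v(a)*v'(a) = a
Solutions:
 v(a) = -sqrt(C1 + a^2)
 v(a) = sqrt(C1 + a^2)


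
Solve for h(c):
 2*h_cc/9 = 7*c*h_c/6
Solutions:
 h(c) = C1 + C2*erfi(sqrt(42)*c/4)


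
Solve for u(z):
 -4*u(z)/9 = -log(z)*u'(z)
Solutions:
 u(z) = C1*exp(4*li(z)/9)


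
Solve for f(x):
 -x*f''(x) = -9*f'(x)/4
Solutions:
 f(x) = C1 + C2*x^(13/4)


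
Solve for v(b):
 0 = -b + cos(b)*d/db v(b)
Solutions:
 v(b) = C1 + Integral(b/cos(b), b)


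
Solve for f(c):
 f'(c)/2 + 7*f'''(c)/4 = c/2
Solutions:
 f(c) = C1 + C2*sin(sqrt(14)*c/7) + C3*cos(sqrt(14)*c/7) + c^2/2


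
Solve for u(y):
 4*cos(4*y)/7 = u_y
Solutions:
 u(y) = C1 + sin(4*y)/7


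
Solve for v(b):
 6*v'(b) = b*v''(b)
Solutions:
 v(b) = C1 + C2*b^7


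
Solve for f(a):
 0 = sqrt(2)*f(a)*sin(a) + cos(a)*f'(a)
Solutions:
 f(a) = C1*cos(a)^(sqrt(2))


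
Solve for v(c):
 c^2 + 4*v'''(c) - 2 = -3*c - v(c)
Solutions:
 v(c) = C3*exp(-2^(1/3)*c/2) - c^2 - 3*c + (C1*sin(2^(1/3)*sqrt(3)*c/4) + C2*cos(2^(1/3)*sqrt(3)*c/4))*exp(2^(1/3)*c/4) + 2


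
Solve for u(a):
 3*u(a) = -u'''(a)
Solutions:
 u(a) = C3*exp(-3^(1/3)*a) + (C1*sin(3^(5/6)*a/2) + C2*cos(3^(5/6)*a/2))*exp(3^(1/3)*a/2)


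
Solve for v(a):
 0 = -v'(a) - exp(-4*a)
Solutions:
 v(a) = C1 + exp(-4*a)/4


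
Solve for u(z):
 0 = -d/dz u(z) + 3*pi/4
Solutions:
 u(z) = C1 + 3*pi*z/4


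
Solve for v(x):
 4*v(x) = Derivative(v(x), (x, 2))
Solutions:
 v(x) = C1*exp(-2*x) + C2*exp(2*x)


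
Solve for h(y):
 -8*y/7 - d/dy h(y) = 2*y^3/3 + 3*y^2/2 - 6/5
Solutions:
 h(y) = C1 - y^4/6 - y^3/2 - 4*y^2/7 + 6*y/5


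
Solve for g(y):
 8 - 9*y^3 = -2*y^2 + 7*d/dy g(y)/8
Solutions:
 g(y) = C1 - 18*y^4/7 + 16*y^3/21 + 64*y/7


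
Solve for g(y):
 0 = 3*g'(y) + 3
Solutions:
 g(y) = C1 - y


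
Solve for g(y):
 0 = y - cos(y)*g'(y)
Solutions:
 g(y) = C1 + Integral(y/cos(y), y)


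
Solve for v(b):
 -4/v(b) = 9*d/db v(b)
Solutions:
 v(b) = -sqrt(C1 - 8*b)/3
 v(b) = sqrt(C1 - 8*b)/3


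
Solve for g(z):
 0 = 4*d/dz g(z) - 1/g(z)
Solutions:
 g(z) = -sqrt(C1 + 2*z)/2
 g(z) = sqrt(C1 + 2*z)/2


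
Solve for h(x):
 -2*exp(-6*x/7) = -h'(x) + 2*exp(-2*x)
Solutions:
 h(x) = C1 - exp(-2*x) - 7*exp(-6*x/7)/3


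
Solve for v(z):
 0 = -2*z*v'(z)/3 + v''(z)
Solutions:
 v(z) = C1 + C2*erfi(sqrt(3)*z/3)


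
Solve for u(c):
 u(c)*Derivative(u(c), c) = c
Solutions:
 u(c) = -sqrt(C1 + c^2)
 u(c) = sqrt(C1 + c^2)


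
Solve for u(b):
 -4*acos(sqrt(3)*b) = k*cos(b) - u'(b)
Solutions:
 u(b) = C1 + 4*b*acos(sqrt(3)*b) + k*sin(b) - 4*sqrt(3)*sqrt(1 - 3*b^2)/3


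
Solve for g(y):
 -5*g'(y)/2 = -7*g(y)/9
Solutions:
 g(y) = C1*exp(14*y/45)


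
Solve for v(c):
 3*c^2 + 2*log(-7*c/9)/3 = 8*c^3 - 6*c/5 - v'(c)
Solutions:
 v(c) = C1 + 2*c^4 - c^3 - 3*c^2/5 - 2*c*log(-c)/3 + c*(-log(7) + 2/3 + log(21)/3 + log(3))


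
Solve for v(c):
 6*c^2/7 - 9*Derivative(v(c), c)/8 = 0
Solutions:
 v(c) = C1 + 16*c^3/63


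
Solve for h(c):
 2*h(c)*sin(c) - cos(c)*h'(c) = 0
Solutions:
 h(c) = C1/cos(c)^2


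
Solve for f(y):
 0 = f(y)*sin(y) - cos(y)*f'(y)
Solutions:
 f(y) = C1/cos(y)


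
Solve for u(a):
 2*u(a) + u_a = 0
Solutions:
 u(a) = C1*exp(-2*a)


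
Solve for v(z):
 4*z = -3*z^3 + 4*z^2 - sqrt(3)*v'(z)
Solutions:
 v(z) = C1 - sqrt(3)*z^4/4 + 4*sqrt(3)*z^3/9 - 2*sqrt(3)*z^2/3


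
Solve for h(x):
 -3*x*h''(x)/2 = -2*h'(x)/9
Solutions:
 h(x) = C1 + C2*x^(31/27)


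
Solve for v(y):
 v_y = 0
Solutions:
 v(y) = C1


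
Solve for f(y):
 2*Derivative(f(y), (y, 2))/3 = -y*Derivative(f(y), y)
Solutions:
 f(y) = C1 + C2*erf(sqrt(3)*y/2)


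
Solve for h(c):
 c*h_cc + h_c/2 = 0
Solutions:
 h(c) = C1 + C2*sqrt(c)


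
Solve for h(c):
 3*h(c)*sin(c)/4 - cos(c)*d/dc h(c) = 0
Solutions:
 h(c) = C1/cos(c)^(3/4)


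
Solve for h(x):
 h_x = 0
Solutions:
 h(x) = C1


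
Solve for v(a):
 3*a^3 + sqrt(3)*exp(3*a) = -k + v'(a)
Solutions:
 v(a) = C1 + 3*a^4/4 + a*k + sqrt(3)*exp(3*a)/3


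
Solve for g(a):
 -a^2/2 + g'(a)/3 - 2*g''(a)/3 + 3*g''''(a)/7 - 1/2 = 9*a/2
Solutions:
 g(a) = C1 + C2*exp(a*(4*18^(1/3)*7^(2/3)/(sqrt(57) + 27)^(1/3) + 84^(1/3)*(sqrt(57) + 27)^(1/3))/36)*sin(3^(1/6)*a*(-28^(1/3)*3^(2/3)*(sqrt(57) + 27)^(1/3) + 12*2^(1/3)*7^(2/3)/(sqrt(57) + 27)^(1/3))/36) + C3*exp(a*(4*18^(1/3)*7^(2/3)/(sqrt(57) + 27)^(1/3) + 84^(1/3)*(sqrt(57) + 27)^(1/3))/36)*cos(3^(1/6)*a*(-28^(1/3)*3^(2/3)*(sqrt(57) + 27)^(1/3) + 12*2^(1/3)*7^(2/3)/(sqrt(57) + 27)^(1/3))/36) + C4*exp(-a*(4*18^(1/3)*7^(2/3)/(sqrt(57) + 27)^(1/3) + 84^(1/3)*(sqrt(57) + 27)^(1/3))/18) + a^3/2 + 39*a^2/4 + 81*a/2


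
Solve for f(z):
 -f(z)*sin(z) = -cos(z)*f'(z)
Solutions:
 f(z) = C1/cos(z)


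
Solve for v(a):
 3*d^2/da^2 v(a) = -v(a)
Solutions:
 v(a) = C1*sin(sqrt(3)*a/3) + C2*cos(sqrt(3)*a/3)


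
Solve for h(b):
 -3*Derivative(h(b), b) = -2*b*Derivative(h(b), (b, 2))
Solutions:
 h(b) = C1 + C2*b^(5/2)


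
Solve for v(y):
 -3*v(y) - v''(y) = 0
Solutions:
 v(y) = C1*sin(sqrt(3)*y) + C2*cos(sqrt(3)*y)


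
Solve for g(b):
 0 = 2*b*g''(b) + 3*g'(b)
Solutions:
 g(b) = C1 + C2/sqrt(b)


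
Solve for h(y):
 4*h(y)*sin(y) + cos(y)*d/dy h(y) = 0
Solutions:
 h(y) = C1*cos(y)^4


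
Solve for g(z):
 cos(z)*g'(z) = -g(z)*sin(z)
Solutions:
 g(z) = C1*cos(z)


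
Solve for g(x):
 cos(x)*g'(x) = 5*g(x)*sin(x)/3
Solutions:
 g(x) = C1/cos(x)^(5/3)


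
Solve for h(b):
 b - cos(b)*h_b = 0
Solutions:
 h(b) = C1 + Integral(b/cos(b), b)


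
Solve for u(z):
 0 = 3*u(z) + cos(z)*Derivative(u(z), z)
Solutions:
 u(z) = C1*(sin(z) - 1)^(3/2)/(sin(z) + 1)^(3/2)


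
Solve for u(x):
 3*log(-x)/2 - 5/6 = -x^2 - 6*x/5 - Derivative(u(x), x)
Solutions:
 u(x) = C1 - x^3/3 - 3*x^2/5 - 3*x*log(-x)/2 + 7*x/3


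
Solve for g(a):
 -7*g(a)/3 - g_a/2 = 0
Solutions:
 g(a) = C1*exp(-14*a/3)


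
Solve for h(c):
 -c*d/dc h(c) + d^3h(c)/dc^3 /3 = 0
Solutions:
 h(c) = C1 + Integral(C2*airyai(3^(1/3)*c) + C3*airybi(3^(1/3)*c), c)


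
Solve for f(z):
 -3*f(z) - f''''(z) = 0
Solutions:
 f(z) = (C1*sin(sqrt(2)*3^(1/4)*z/2) + C2*cos(sqrt(2)*3^(1/4)*z/2))*exp(-sqrt(2)*3^(1/4)*z/2) + (C3*sin(sqrt(2)*3^(1/4)*z/2) + C4*cos(sqrt(2)*3^(1/4)*z/2))*exp(sqrt(2)*3^(1/4)*z/2)


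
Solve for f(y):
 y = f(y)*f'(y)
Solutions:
 f(y) = -sqrt(C1 + y^2)
 f(y) = sqrt(C1 + y^2)


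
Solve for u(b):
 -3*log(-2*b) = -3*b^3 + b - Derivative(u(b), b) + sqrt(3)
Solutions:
 u(b) = C1 - 3*b^4/4 + b^2/2 + 3*b*log(-b) + b*(-3 + sqrt(3) + 3*log(2))


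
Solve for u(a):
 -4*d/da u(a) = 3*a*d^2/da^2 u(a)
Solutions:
 u(a) = C1 + C2/a^(1/3)


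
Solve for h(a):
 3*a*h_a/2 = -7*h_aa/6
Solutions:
 h(a) = C1 + C2*erf(3*sqrt(14)*a/14)


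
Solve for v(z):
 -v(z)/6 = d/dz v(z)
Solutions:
 v(z) = C1*exp(-z/6)


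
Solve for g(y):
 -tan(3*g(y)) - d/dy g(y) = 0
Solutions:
 g(y) = -asin(C1*exp(-3*y))/3 + pi/3
 g(y) = asin(C1*exp(-3*y))/3


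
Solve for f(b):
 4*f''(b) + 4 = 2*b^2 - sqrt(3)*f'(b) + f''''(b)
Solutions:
 f(b) = C1 + C2*exp(-sqrt(3)*b) + C3*exp(b*(sqrt(3) + sqrt(7))/2) + C4*exp(b*(-sqrt(7) + sqrt(3))/2) + 2*sqrt(3)*b^3/9 - 8*b^2/3 + 52*sqrt(3)*b/9


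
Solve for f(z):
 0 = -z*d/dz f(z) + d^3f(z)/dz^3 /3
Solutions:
 f(z) = C1 + Integral(C2*airyai(3^(1/3)*z) + C3*airybi(3^(1/3)*z), z)


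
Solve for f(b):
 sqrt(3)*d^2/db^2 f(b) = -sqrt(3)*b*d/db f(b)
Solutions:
 f(b) = C1 + C2*erf(sqrt(2)*b/2)


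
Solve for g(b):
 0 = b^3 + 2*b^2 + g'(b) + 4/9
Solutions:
 g(b) = C1 - b^4/4 - 2*b^3/3 - 4*b/9


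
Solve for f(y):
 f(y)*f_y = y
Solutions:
 f(y) = -sqrt(C1 + y^2)
 f(y) = sqrt(C1 + y^2)


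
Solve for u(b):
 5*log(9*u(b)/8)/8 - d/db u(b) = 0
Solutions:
 8*Integral(1/(-log(_y) - 2*log(3) + 3*log(2)), (_y, u(b)))/5 = C1 - b


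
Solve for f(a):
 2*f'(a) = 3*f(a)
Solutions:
 f(a) = C1*exp(3*a/2)


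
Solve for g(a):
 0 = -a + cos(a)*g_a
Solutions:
 g(a) = C1 + Integral(a/cos(a), a)


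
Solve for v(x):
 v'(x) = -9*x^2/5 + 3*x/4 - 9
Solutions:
 v(x) = C1 - 3*x^3/5 + 3*x^2/8 - 9*x


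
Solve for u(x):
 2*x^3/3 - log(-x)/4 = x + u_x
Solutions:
 u(x) = C1 + x^4/6 - x^2/2 - x*log(-x)/4 + x/4


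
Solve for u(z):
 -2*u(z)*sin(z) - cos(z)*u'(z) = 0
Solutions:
 u(z) = C1*cos(z)^2


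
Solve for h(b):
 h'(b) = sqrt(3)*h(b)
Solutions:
 h(b) = C1*exp(sqrt(3)*b)


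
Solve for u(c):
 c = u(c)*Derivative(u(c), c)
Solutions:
 u(c) = -sqrt(C1 + c^2)
 u(c) = sqrt(C1 + c^2)


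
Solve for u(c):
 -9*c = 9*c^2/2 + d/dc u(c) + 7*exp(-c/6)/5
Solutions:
 u(c) = C1 - 3*c^3/2 - 9*c^2/2 + 42*exp(-c/6)/5


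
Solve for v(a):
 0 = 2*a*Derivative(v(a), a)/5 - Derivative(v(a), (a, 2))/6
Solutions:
 v(a) = C1 + C2*erfi(sqrt(30)*a/5)


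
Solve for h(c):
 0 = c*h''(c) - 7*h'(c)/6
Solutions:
 h(c) = C1 + C2*c^(13/6)


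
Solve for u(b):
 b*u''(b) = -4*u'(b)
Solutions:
 u(b) = C1 + C2/b^3


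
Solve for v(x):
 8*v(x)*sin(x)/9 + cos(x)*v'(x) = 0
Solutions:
 v(x) = C1*cos(x)^(8/9)


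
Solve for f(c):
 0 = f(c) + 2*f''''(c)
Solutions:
 f(c) = (C1*sin(2^(1/4)*c/2) + C2*cos(2^(1/4)*c/2))*exp(-2^(1/4)*c/2) + (C3*sin(2^(1/4)*c/2) + C4*cos(2^(1/4)*c/2))*exp(2^(1/4)*c/2)


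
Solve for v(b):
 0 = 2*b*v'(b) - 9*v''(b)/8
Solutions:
 v(b) = C1 + C2*erfi(2*sqrt(2)*b/3)


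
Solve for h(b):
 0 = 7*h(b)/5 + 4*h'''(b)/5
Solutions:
 h(b) = C3*exp(-14^(1/3)*b/2) + (C1*sin(14^(1/3)*sqrt(3)*b/4) + C2*cos(14^(1/3)*sqrt(3)*b/4))*exp(14^(1/3)*b/4)


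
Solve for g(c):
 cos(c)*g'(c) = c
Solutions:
 g(c) = C1 + Integral(c/cos(c), c)


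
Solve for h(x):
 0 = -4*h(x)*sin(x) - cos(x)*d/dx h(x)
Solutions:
 h(x) = C1*cos(x)^4


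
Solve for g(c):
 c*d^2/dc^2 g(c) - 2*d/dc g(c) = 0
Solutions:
 g(c) = C1 + C2*c^3


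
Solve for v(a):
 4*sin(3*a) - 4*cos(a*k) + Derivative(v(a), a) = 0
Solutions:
 v(a) = C1 + 4*cos(3*a)/3 + 4*sin(a*k)/k


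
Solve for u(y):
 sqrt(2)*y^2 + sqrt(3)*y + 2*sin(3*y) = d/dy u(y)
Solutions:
 u(y) = C1 + sqrt(2)*y^3/3 + sqrt(3)*y^2/2 - 2*cos(3*y)/3


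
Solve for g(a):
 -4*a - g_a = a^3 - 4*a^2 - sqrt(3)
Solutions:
 g(a) = C1 - a^4/4 + 4*a^3/3 - 2*a^2 + sqrt(3)*a


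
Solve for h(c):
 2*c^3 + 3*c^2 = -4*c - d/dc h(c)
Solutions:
 h(c) = C1 - c^4/2 - c^3 - 2*c^2


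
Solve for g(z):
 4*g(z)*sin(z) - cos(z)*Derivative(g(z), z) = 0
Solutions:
 g(z) = C1/cos(z)^4


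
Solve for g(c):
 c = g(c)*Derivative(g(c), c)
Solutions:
 g(c) = -sqrt(C1 + c^2)
 g(c) = sqrt(C1 + c^2)


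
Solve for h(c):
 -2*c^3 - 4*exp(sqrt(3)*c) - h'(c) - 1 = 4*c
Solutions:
 h(c) = C1 - c^4/2 - 2*c^2 - c - 4*sqrt(3)*exp(sqrt(3)*c)/3


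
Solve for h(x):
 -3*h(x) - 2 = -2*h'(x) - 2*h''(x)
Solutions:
 h(x) = C1*exp(x*(-1 + sqrt(7))/2) + C2*exp(-x*(1 + sqrt(7))/2) - 2/3


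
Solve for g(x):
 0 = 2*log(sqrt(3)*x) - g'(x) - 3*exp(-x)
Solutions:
 g(x) = C1 + 2*x*log(x) + x*(-2 + log(3)) + 3*exp(-x)


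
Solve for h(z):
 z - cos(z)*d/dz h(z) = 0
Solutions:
 h(z) = C1 + Integral(z/cos(z), z)


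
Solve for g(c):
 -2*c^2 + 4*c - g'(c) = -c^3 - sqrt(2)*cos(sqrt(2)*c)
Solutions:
 g(c) = C1 + c^4/4 - 2*c^3/3 + 2*c^2 + sin(sqrt(2)*c)


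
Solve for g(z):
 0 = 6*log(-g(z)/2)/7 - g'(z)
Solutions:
 -7*Integral(1/(log(-_y) - log(2)), (_y, g(z)))/6 = C1 - z


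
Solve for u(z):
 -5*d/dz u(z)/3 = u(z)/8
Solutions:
 u(z) = C1*exp(-3*z/40)


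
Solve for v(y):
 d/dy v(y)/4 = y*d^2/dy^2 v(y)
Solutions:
 v(y) = C1 + C2*y^(5/4)


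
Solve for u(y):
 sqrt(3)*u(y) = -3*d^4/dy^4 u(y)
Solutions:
 u(y) = (C1*sin(sqrt(2)*3^(7/8)*y/6) + C2*cos(sqrt(2)*3^(7/8)*y/6))*exp(-sqrt(2)*3^(7/8)*y/6) + (C3*sin(sqrt(2)*3^(7/8)*y/6) + C4*cos(sqrt(2)*3^(7/8)*y/6))*exp(sqrt(2)*3^(7/8)*y/6)


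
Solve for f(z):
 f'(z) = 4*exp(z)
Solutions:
 f(z) = C1 + 4*exp(z)


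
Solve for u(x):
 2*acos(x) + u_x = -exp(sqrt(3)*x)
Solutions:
 u(x) = C1 - 2*x*acos(x) + 2*sqrt(1 - x^2) - sqrt(3)*exp(sqrt(3)*x)/3


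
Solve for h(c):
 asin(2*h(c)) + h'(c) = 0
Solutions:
 Integral(1/asin(2*_y), (_y, h(c))) = C1 - c


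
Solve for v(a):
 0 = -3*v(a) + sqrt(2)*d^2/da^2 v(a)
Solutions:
 v(a) = C1*exp(-2^(3/4)*sqrt(3)*a/2) + C2*exp(2^(3/4)*sqrt(3)*a/2)


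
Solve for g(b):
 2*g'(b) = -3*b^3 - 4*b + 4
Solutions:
 g(b) = C1 - 3*b^4/8 - b^2 + 2*b


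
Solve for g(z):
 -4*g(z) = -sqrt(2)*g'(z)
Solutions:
 g(z) = C1*exp(2*sqrt(2)*z)


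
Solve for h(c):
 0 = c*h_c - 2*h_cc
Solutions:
 h(c) = C1 + C2*erfi(c/2)


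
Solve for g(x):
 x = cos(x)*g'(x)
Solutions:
 g(x) = C1 + Integral(x/cos(x), x)


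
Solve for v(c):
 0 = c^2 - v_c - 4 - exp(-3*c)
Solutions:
 v(c) = C1 + c^3/3 - 4*c + exp(-3*c)/3


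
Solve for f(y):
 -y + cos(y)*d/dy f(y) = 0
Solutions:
 f(y) = C1 + Integral(y/cos(y), y)


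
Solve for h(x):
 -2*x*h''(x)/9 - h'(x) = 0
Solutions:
 h(x) = C1 + C2/x^(7/2)


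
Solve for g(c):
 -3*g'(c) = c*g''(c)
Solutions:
 g(c) = C1 + C2/c^2


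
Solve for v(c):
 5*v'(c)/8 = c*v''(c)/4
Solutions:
 v(c) = C1 + C2*c^(7/2)


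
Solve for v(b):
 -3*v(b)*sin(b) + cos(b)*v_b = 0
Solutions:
 v(b) = C1/cos(b)^3


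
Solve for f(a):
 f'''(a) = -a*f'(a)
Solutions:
 f(a) = C1 + Integral(C2*airyai(-a) + C3*airybi(-a), a)


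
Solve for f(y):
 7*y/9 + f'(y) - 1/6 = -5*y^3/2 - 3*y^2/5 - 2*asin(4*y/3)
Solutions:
 f(y) = C1 - 5*y^4/8 - y^3/5 - 7*y^2/18 - 2*y*asin(4*y/3) + y/6 - sqrt(9 - 16*y^2)/2


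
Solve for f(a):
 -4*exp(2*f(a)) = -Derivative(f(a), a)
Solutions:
 f(a) = log(-sqrt(-1/(C1 + 4*a))) - log(2)/2
 f(a) = log(-1/(C1 + 4*a))/2 - log(2)/2


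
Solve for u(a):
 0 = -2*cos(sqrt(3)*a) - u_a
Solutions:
 u(a) = C1 - 2*sqrt(3)*sin(sqrt(3)*a)/3


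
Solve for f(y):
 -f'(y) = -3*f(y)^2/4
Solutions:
 f(y) = -4/(C1 + 3*y)


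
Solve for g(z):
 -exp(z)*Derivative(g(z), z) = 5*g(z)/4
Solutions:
 g(z) = C1*exp(5*exp(-z)/4)


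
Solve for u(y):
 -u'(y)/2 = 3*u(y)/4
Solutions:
 u(y) = C1*exp(-3*y/2)


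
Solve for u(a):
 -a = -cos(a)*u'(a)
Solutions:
 u(a) = C1 + Integral(a/cos(a), a)


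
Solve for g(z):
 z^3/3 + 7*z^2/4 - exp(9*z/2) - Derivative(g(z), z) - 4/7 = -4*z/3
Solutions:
 g(z) = C1 + z^4/12 + 7*z^3/12 + 2*z^2/3 - 4*z/7 - 2*exp(9*z/2)/9


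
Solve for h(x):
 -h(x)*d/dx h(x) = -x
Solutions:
 h(x) = -sqrt(C1 + x^2)
 h(x) = sqrt(C1 + x^2)


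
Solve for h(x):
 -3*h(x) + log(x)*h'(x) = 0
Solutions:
 h(x) = C1*exp(3*li(x))


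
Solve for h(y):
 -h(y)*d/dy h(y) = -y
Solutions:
 h(y) = -sqrt(C1 + y^2)
 h(y) = sqrt(C1 + y^2)


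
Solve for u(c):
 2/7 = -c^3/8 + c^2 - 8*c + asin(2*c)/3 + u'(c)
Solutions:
 u(c) = C1 + c^4/32 - c^3/3 + 4*c^2 - c*asin(2*c)/3 + 2*c/7 - sqrt(1 - 4*c^2)/6


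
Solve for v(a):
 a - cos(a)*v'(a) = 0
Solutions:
 v(a) = C1 + Integral(a/cos(a), a)


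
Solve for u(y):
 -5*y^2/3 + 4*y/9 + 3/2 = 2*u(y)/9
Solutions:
 u(y) = -15*y^2/2 + 2*y + 27/4


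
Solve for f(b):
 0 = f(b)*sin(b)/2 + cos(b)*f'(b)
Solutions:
 f(b) = C1*sqrt(cos(b))


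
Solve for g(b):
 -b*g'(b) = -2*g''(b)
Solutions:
 g(b) = C1 + C2*erfi(b/2)


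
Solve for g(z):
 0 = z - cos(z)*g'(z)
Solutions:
 g(z) = C1 + Integral(z/cos(z), z)


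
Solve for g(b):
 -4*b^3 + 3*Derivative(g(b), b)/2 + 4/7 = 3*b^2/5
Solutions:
 g(b) = C1 + 2*b^4/3 + 2*b^3/15 - 8*b/21


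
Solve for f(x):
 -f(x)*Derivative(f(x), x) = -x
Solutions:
 f(x) = -sqrt(C1 + x^2)
 f(x) = sqrt(C1 + x^2)


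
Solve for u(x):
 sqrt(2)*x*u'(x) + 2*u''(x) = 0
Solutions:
 u(x) = C1 + C2*erf(2^(1/4)*x/2)


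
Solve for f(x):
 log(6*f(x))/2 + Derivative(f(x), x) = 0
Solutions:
 2*Integral(1/(log(_y) + log(6)), (_y, f(x))) = C1 - x


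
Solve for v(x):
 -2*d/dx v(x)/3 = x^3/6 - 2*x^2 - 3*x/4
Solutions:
 v(x) = C1 - x^4/16 + x^3 + 9*x^2/16


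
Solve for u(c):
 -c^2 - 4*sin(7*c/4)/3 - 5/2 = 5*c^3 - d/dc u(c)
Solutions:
 u(c) = C1 + 5*c^4/4 + c^3/3 + 5*c/2 - 16*cos(7*c/4)/21


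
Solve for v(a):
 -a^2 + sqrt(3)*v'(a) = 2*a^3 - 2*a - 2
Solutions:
 v(a) = C1 + sqrt(3)*a^4/6 + sqrt(3)*a^3/9 - sqrt(3)*a^2/3 - 2*sqrt(3)*a/3


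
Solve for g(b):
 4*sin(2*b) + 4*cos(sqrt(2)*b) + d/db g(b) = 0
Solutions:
 g(b) = C1 - 2*sqrt(2)*sin(sqrt(2)*b) + 2*cos(2*b)
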